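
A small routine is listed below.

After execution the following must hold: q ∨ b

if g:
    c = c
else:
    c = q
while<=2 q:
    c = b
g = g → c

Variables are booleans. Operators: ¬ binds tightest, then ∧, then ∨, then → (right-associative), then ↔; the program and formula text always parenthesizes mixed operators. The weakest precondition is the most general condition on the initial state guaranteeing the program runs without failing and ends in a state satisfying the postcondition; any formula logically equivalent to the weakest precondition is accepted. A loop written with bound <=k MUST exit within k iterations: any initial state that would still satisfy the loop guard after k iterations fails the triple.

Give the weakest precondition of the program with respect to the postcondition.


Working backward. After the program, q ∨ b must hold.
Before g := g → c: q ∨ b
Before the loop (bound <=2), unroll the exhaustion recursion (WP_0 = exit-now case; WP_j = one more guarded iteration, up to j = 2):
  WP_0: (¬q) ∧ (q ∨ b)
  WP_1: (q → ((¬q) ∧ (q ∨ b))) ∧ ((¬q) → (q ∨ b))
  WP_2: (q → ((q → ((¬q) ∧ (q ∨ b))) ∧ ((¬q) → (q ∨ b)))) ∧ ((¬q) → (q ∨ b))
So before the loop: (q → ((q → ((¬q) ∧ (q ∨ b))) ∧ ((¬q) → (q ∨ b)))) ∧ ((¬q) → (q ∨ b))
Then branch requires (q → ((q → ((¬q) ∧ (q ∨ b))) ∧ ((¬q) → (q ∨ b)))) ∧ ((¬q) → (q ∨ b)); else branch requires (q → ((q → ((¬q) ∧ (q ∨ b))) ∧ ((¬q) → (q ∨ b)))) ∧ ((¬q) → (q ∨ b)).
Before the if: (g → ((q → ((q → ((¬q) ∧ (q ∨ b))) ∧ ((¬q) → (q ∨ b)))) ∧ ((¬q) → (q ∨ b)))) ∧ ((¬g) → ((q → ((q → ((¬q) ∧ (q ∨ b))) ∧ ((¬q) → (q ∨ b)))) ∧ ((¬q) → (q ∨ b))))
Answer: WP = (g → ((q → ((q → ((¬q) ∧ (q ∨ b))) ∧ ((¬q) → (q ∨ b)))) ∧ ((¬q) → (q ∨ b)))) ∧ ((¬g) → ((q → ((q → ((¬q) ∧ (q ∨ b))) ∧ ((¬q) → (q ∨ b)))) ∧ ((¬q) → (q ∨ b))))


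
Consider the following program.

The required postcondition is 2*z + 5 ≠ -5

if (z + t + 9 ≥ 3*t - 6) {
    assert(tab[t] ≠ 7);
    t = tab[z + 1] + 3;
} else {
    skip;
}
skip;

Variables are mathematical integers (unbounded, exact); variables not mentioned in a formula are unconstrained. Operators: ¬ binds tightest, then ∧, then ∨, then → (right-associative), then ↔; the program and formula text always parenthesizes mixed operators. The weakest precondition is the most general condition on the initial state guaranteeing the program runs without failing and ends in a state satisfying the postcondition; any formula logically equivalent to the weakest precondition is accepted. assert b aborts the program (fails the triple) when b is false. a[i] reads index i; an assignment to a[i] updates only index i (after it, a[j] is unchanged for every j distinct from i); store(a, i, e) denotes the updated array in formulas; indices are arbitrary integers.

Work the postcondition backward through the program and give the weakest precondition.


Working backward. After the program, the postcondition 2*z + 5 ≠ -5 must hold; in canonical form it is 2*z ≠ -10.
Before skip: 2*z ≠ -10
Then branch requires tab[t] ≠ 7 ∧ 2*z ≠ -10; else branch requires 2*z ≠ -10.
Before the if: (z ≥ 2*t - 15 → (tab[t] ≠ 7 ∧ 2*z ≠ -10)) ∧ ((¬(z ≥ 2*t - 15)) → 2*z ≠ -10)
Answer: WP = (z ≥ 2*t - 15 → (tab[t] ≠ 7 ∧ 2*z ≠ -10)) ∧ ((¬(z ≥ 2*t - 15)) → 2*z ≠ -10)


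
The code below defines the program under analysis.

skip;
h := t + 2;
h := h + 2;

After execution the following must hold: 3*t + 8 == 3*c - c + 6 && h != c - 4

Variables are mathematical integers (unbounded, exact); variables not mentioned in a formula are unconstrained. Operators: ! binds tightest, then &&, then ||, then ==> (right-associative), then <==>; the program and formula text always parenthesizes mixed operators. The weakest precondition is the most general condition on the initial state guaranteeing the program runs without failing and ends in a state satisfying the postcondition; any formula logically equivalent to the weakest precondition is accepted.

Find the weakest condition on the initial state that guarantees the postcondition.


Working backward. After the program, the postcondition 3*t + 8 == 3*c - c + 6 && h != c - 4 must hold; in canonical form it is 3*t == 2*c - 2 && h != c - 4.
Before h := h + 2: 3*t == 2*c - 2 && h != c - 6
Before h := t + 2: 3*t == 2*c - 2 && t != c - 8
Before skip: 3*t == 2*c - 2 && t != c - 8
Answer: WP = 3*t == 2*c - 2 && t != c - 8


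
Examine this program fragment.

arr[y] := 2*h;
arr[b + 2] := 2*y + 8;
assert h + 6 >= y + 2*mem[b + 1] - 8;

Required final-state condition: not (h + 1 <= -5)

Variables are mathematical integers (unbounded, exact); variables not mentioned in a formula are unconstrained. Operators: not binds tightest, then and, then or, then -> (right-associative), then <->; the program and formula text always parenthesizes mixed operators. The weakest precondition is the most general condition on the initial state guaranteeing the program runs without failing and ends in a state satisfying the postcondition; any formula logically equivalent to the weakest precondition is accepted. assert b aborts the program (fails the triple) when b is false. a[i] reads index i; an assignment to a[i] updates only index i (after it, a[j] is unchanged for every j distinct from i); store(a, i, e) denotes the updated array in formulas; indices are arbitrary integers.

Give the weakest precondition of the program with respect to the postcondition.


Working backward. After the program, the postcondition not (h + 1 <= -5) must hold; in canonical form it is not (h <= -6).
Before assert h + 6 >= y + 2*mem[b + 1] - 8: h >= 2*mem[b + 1] + y - 14 and (not (h <= -6))
Before arr[b + 2] := 2*y + 8: h >= 2*mem[b + 1] + y - 14 and (not (h <= -6))
Before arr[y] := 2*h: h >= 2*mem[b + 1] + y - 14 and (not (h <= -6))
Answer: WP = h >= 2*mem[b + 1] + y - 14 and (not (h <= -6))


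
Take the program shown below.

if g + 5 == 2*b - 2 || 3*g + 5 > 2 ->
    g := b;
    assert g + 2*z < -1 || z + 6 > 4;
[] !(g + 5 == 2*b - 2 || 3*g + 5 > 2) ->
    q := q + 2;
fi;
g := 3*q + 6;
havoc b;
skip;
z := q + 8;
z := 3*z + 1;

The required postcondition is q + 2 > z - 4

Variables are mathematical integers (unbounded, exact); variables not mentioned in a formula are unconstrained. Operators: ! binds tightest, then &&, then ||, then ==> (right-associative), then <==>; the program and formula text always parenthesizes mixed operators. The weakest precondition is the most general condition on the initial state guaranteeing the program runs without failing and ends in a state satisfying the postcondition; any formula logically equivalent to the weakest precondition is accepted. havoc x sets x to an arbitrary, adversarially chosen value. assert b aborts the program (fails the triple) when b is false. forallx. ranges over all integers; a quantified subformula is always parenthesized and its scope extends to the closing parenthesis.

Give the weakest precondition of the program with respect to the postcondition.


Working backward. After the program, the postcondition q + 2 > z - 4 must hold; in canonical form it is q > z - 6.
Before z := 3*z + 1: q > 3*z - 5
Before z := q + 8: 2*q < -19
Before skip: 2*q < -19
Before havoc b: 2*q < -19
Before g := 3*q + 6: 2*q < -19
Then branch requires (b + 2*z < -1 || z > -2) && 2*q < -19; else branch requires 2*q < -23.
Before the if: ((g == 2*b - 7 || 3*g > -3) ==> ((b + 2*z < -1 || z > -2) && 2*q < -19)) && ((!(g == 2*b - 7 || 3*g > -3)) ==> 2*q < -23)
Answer: WP = ((g == 2*b - 7 || 3*g > -3) ==> ((b + 2*z < -1 || z > -2) && 2*q < -19)) && ((!(g == 2*b - 7 || 3*g > -3)) ==> 2*q < -23)


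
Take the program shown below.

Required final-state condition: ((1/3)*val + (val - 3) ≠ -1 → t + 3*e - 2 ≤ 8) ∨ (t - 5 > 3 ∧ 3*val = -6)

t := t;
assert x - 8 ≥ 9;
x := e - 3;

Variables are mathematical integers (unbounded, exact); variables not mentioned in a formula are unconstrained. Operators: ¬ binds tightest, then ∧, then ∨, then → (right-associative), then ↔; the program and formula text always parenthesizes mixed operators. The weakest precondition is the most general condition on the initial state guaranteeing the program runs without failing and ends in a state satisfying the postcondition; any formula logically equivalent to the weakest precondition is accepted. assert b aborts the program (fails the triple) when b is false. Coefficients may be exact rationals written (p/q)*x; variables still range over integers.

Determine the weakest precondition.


Working backward. After the program, the postcondition ((1/3)*val + (val - 3) ≠ -1 → t + 3*e - 2 ≤ 8) ∨ (t - 5 > 3 ∧ 3*val = -6) must hold; in canonical form it is ((4/3)*val ≠ 2 → 3*e + t ≤ 10) ∨ (t > 8 ∧ 3*val = -6).
Before x := e - 3: ((4/3)*val ≠ 2 → 3*e + t ≤ 10) ∨ (t > 8 ∧ 3*val = -6)
Before assert x - 8 ≥ 9: x ≥ 17 ∧ (((4/3)*val ≠ 2 → 3*e + t ≤ 10) ∨ (t > 8 ∧ 3*val = -6))
Before t := t: x ≥ 17 ∧ (((4/3)*val ≠ 2 → 3*e + t ≤ 10) ∨ (t > 8 ∧ 3*val = -6))
Answer: WP = x ≥ 17 ∧ (((4/3)*val ≠ 2 → 3*e + t ≤ 10) ∨ (t > 8 ∧ 3*val = -6))


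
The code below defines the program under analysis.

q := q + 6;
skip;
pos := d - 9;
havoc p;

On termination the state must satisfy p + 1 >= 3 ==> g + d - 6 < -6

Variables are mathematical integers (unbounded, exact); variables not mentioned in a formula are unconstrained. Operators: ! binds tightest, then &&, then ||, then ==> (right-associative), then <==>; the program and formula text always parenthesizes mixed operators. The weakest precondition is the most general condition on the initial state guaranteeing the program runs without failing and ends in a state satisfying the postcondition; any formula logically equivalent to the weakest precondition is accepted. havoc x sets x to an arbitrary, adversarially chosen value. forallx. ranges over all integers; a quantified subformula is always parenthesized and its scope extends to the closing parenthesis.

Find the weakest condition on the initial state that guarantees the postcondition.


Working backward. After the program, the postcondition p + 1 >= 3 ==> g + d - 6 < -6 must hold; in canonical form it is p >= 2 ==> d + g < 0.
Before havoc p: forall p_1. (p_1 >= 2 ==> d + g < 0)
Before pos := d - 9: forall p_1. (p_1 >= 2 ==> d + g < 0)
Before skip: forall p_1. (p_1 >= 2 ==> d + g < 0)
Before q := q + 6: forall p_1. (p_1 >= 2 ==> d + g < 0)
Answer: WP = forall p_1. (p_1 >= 2 ==> d + g < 0)


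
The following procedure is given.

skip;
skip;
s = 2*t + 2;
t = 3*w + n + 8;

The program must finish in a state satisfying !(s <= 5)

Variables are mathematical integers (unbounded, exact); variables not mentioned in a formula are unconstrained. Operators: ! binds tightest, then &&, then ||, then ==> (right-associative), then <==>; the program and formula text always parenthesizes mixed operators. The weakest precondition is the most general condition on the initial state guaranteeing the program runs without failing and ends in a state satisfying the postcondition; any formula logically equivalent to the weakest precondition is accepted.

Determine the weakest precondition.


Working backward. After the program, !(s <= 5) must hold.
Before t := 3*w + n + 8: !(s <= 5)
Before s := 2*t + 2: !(2*t <= 3)
Before skip: !(2*t <= 3)
Before skip: !(2*t <= 3)
Answer: WP = !(2*t <= 3)


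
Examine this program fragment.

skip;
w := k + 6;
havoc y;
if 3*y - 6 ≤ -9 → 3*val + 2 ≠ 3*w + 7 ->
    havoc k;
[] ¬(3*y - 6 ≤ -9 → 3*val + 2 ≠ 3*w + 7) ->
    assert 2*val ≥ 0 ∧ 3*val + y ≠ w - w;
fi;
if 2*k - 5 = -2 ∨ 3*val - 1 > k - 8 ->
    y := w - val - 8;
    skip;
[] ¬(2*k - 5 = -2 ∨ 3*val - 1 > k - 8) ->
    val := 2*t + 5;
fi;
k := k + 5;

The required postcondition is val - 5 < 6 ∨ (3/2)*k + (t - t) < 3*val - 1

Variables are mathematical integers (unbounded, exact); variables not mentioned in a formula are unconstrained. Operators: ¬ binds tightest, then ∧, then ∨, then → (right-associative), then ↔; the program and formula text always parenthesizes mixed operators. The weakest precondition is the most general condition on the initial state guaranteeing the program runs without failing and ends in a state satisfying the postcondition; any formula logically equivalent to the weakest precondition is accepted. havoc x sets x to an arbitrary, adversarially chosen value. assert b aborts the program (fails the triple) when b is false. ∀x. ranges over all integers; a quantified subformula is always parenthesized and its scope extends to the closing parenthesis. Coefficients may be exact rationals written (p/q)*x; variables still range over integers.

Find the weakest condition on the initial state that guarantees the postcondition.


Working backward. After the program, the postcondition val - 5 < 6 ∨ (3/2)*k + (t - t) < 3*val - 1 must hold; in canonical form it is val < 11 ∨ (3/2)*k < 3*val - 1.
Before k := k + 5: val < 11 ∨ (3/2)*k < 3*val - 17/2
Then branch requires val < 11 ∨ (3/2)*k < 3*val - 17/2; else branch requires 2*t < 6 ∨ (3/2)*k < 6*t + 13/2.
Before the if: ((2*k = 3 ∨ 3*val > k - 7) → (val < 11 ∨ (3/2)*k < 3*val - 17/2)) ∧ ((¬(2*k = 3 ∨ 3*val > k - 7)) → (2*t < 6 ∨ (3/2)*k < 6*t + 13/2))
Then branch requires ∀k_1. (((2*k_1 = 3 ∨ 3*val > k_1 - 7) → (val < 11 ∨ (3/2)*k_1 < 3*val - 17/2)) ∧ ((¬(2*k_1 = 3 ∨ 3*val > k_1 - 7)) → (2*t < 6 ∨ (3/2)*k_1 < 6*t + 13/2))); else branch requires 2*val ≥ 0 ∧ 3*val + y ≠ 0 ∧ ((2*k = 3 ∨ 3*val > k - 7) → (val < 11 ∨ (3/2)*k < 3*val - 17/2)) ∧ ((¬(2*k = 3 ∨ 3*val > k - 7)) → (2*t < 6 ∨ (3/2)*k < 6*t + 13/2)).
Before the if: ((3*y ≤ -3 → 3*val ≠ 3*w + 5) → (∀k_1. (((2*k_1 = 3 ∨ 3*val > k_1 - 7) → (val < 11 ∨ (3/2)*k_1 < 3*val - 17/2)) ∧ ((¬(2*k_1 = 3 ∨ 3*val > k_1 - 7)) → (2*t < 6 ∨ (3/2)*k_1 < 6*t + 13/2))))) ∧ ((¬(3*y ≤ -3 → 3*val ≠ 3*w + 5)) → (2*val ≥ 0 ∧ 3*val + y ≠ 0 ∧ ((2*k = 3 ∨ 3*val > k - 7) → (val < 11 ∨ (3/2)*k < 3*val - 17/2)) ∧ ((¬(2*k = 3 ∨ 3*val > k - 7)) → (2*t < 6 ∨ (3/2)*k < 6*t + 13/2))))
Before havoc y: ∀y_1. (((3*y_1 ≤ -3 → 3*val ≠ 3*w + 5) → (∀k_1. (((2*k_1 = 3 ∨ 3*val > k_1 - 7) → (val < 11 ∨ (3/2)*k_1 < 3*val - 17/2)) ∧ ((¬(2*k_1 = 3 ∨ 3*val > k_1 - 7)) → (2*t < 6 ∨ (3/2)*k_1 < 6*t + 13/2))))) ∧ ((¬(3*y_1 ≤ -3 → 3*val ≠ 3*w + 5)) → (2*val ≥ 0 ∧ 3*val + y_1 ≠ 0 ∧ ((2*k = 3 ∨ 3*val > k - 7) → (val < 11 ∨ (3/2)*k < 3*val - 17/2)) ∧ ((¬(2*k = 3 ∨ 3*val > k - 7)) → (2*t < 6 ∨ (3/2)*k < 6*t + 13/2)))))
Before w := k + 6: ∀y_1. (((3*y_1 ≤ -3 → 3*val ≠ 3*k + 23) → (∀k_1. (((2*k_1 = 3 ∨ 3*val > k_1 - 7) → (val < 11 ∨ (3/2)*k_1 < 3*val - 17/2)) ∧ ((¬(2*k_1 = 3 ∨ 3*val > k_1 - 7)) → (2*t < 6 ∨ (3/2)*k_1 < 6*t + 13/2))))) ∧ ((¬(3*y_1 ≤ -3 → 3*val ≠ 3*k + 23)) → (2*val ≥ 0 ∧ 3*val + y_1 ≠ 0 ∧ ((2*k = 3 ∨ 3*val > k - 7) → (val < 11 ∨ (3/2)*k < 3*val - 17/2)) ∧ ((¬(2*k = 3 ∨ 3*val > k - 7)) → (2*t < 6 ∨ (3/2)*k < 6*t + 13/2)))))
Before skip: ∀y_1. (((3*y_1 ≤ -3 → 3*val ≠ 3*k + 23) → (∀k_1. (((2*k_1 = 3 ∨ 3*val > k_1 - 7) → (val < 11 ∨ (3/2)*k_1 < 3*val - 17/2)) ∧ ((¬(2*k_1 = 3 ∨ 3*val > k_1 - 7)) → (2*t < 6 ∨ (3/2)*k_1 < 6*t + 13/2))))) ∧ ((¬(3*y_1 ≤ -3 → 3*val ≠ 3*k + 23)) → (2*val ≥ 0 ∧ 3*val + y_1 ≠ 0 ∧ ((2*k = 3 ∨ 3*val > k - 7) → (val < 11 ∨ (3/2)*k < 3*val - 17/2)) ∧ ((¬(2*k = 3 ∨ 3*val > k - 7)) → (2*t < 6 ∨ (3/2)*k < 6*t + 13/2)))))
Answer: WP = ∀y_1. (((3*y_1 ≤ -3 → 3*val ≠ 3*k + 23) → (∀k_1. (((2*k_1 = 3 ∨ 3*val > k_1 - 7) → (val < 11 ∨ (3/2)*k_1 < 3*val - 17/2)) ∧ ((¬(2*k_1 = 3 ∨ 3*val > k_1 - 7)) → (2*t < 6 ∨ (3/2)*k_1 < 6*t + 13/2))))) ∧ ((¬(3*y_1 ≤ -3 → 3*val ≠ 3*k + 23)) → (2*val ≥ 0 ∧ 3*val + y_1 ≠ 0 ∧ ((2*k = 3 ∨ 3*val > k - 7) → (val < 11 ∨ (3/2)*k < 3*val - 17/2)) ∧ ((¬(2*k = 3 ∨ 3*val > k - 7)) → (2*t < 6 ∨ (3/2)*k < 6*t + 13/2)))))


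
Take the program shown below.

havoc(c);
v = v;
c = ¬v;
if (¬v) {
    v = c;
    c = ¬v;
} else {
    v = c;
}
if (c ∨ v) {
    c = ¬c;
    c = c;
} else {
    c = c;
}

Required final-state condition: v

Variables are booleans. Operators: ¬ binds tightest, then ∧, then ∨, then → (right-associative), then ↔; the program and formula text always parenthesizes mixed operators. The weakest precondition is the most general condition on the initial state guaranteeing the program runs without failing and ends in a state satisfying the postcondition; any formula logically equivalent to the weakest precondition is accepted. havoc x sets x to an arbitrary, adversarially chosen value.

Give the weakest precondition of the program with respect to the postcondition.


Working backward. After the program, v must hold.
Then branch requires v; else branch requires v.
Before the if: ((c ∨ v) → v) ∧ ((¬(c ∨ v)) → v)
Then branch requires c; else branch requires (¬c) → c.
Before the if: ((¬v) → c) ∧ (v → ((¬c) → c))
Before c := ¬v: v → (v → (¬v))
Before v := v: v → (v → (¬v))
Before havoc c: v → (v → (¬v))
Answer: WP = v → (v → (¬v))


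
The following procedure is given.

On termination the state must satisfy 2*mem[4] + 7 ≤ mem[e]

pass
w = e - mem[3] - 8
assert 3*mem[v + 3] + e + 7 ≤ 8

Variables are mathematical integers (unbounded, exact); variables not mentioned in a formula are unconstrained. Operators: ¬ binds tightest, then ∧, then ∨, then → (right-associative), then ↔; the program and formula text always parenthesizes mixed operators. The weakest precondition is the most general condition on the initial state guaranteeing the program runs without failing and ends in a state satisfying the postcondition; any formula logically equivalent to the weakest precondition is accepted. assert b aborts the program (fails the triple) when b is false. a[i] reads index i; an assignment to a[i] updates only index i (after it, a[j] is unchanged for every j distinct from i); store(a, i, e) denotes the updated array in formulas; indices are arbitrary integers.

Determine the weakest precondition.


Working backward. After the program, the postcondition 2*mem[4] + 7 ≤ mem[e] must hold; in canonical form it is 2*mem[4] ≤ mem[e] - 7.
Before assert 3*mem[v + 3] + e + 7 ≤ 8: 3*mem[v + 3] + e ≤ 1 ∧ 2*mem[4] ≤ mem[e] - 7
Before w := e - mem[3] - 8: 3*mem[v + 3] + e ≤ 1 ∧ 2*mem[4] ≤ mem[e] - 7
Before skip: 3*mem[v + 3] + e ≤ 1 ∧ 2*mem[4] ≤ mem[e] - 7
Answer: WP = 3*mem[v + 3] + e ≤ 1 ∧ 2*mem[4] ≤ mem[e] - 7


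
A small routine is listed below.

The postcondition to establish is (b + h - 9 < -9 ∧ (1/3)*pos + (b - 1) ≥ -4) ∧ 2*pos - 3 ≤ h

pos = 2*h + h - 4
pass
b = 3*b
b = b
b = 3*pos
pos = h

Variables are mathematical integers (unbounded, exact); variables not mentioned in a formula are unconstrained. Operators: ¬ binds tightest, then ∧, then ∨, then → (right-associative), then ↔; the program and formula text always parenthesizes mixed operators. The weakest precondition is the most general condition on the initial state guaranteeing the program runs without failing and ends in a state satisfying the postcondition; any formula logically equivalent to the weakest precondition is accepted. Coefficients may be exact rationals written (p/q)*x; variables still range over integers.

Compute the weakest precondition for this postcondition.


Working backward. After the program, the postcondition (b + h - 9 < -9 ∧ (1/3)*pos + (b - 1) ≥ -4) ∧ 2*pos - 3 ≤ h must hold; in canonical form it is b + h < 0 ∧ b + (1/3)*pos ≥ -3 ∧ 2*pos ≤ h + 3.
Before pos := h: b + h < 0 ∧ b + (1/3)*h ≥ -3 ∧ h ≤ 3
Before b := 3*pos: h + 3*pos < 0 ∧ (1/3)*h + 3*pos ≥ -3 ∧ h ≤ 3
Before b := b: h + 3*pos < 0 ∧ (1/3)*h + 3*pos ≥ -3 ∧ h ≤ 3
Before b := 3*b: h + 3*pos < 0 ∧ (1/3)*h + 3*pos ≥ -3 ∧ h ≤ 3
Before skip: h + 3*pos < 0 ∧ (1/3)*h + 3*pos ≥ -3 ∧ h ≤ 3
Before pos := 2*h + h - 4: 10*h < 12 ∧ (28/3)*h ≥ 9 ∧ h ≤ 3
Answer: WP = 10*h < 12 ∧ (28/3)*h ≥ 9 ∧ h ≤ 3


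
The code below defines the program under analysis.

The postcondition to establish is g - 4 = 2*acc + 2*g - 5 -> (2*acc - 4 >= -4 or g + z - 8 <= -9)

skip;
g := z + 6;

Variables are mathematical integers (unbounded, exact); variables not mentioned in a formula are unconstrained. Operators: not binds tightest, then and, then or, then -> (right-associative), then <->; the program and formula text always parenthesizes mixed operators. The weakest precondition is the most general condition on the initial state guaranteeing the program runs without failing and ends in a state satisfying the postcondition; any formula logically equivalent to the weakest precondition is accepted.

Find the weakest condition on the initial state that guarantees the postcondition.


Working backward. After the program, the postcondition g - 4 = 2*acc + 2*g - 5 -> (2*acc - 4 >= -4 or g + z - 8 <= -9) must hold; in canonical form it is 2*acc + g = 1 -> (2*acc >= 0 or g + z <= -1).
Before g := z + 6: 2*acc + z = -5 -> (2*acc >= 0 or 2*z <= -7)
Before skip: 2*acc + z = -5 -> (2*acc >= 0 or 2*z <= -7)
Answer: WP = 2*acc + z = -5 -> (2*acc >= 0 or 2*z <= -7)


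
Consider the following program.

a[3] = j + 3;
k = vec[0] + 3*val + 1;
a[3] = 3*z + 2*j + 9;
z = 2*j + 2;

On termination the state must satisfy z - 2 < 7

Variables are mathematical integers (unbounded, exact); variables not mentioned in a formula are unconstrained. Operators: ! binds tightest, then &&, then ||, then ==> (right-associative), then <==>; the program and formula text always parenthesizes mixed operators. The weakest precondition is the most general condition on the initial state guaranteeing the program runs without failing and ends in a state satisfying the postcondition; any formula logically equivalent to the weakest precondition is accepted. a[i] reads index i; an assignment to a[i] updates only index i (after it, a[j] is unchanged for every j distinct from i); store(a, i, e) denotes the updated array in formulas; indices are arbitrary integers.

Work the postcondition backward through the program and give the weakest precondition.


Working backward. After the program, the postcondition z - 2 < 7 must hold; in canonical form it is z < 9.
Before z := 2*j + 2: 2*j < 7
Before a[3] := 3*z + 2*j + 9: 2*j < 7
Before k := vec[0] + 3*val + 1: 2*j < 7
Before a[3] := j + 3: 2*j < 7
Answer: WP = 2*j < 7


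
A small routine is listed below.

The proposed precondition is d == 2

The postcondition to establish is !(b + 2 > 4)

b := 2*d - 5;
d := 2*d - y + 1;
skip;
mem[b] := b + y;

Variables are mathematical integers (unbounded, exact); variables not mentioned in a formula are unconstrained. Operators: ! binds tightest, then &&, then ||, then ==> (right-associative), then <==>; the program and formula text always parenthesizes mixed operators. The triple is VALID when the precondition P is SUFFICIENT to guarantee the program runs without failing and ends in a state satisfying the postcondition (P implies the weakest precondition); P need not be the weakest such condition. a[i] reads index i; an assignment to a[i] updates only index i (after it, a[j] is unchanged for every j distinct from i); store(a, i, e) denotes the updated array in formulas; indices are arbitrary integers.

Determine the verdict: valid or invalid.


Working backward. After the program, the postcondition !(b + 2 > 4) must hold; in canonical form it is !(b > 2).
Before mem[b] := b + y: !(b > 2)
Before skip: !(b > 2)
Before d := 2*d - y + 1: !(b > 2)
Before b := 2*d - 5: !(2*d > 7)
The weakest precondition is !(2*d > 7).
Check whether d == 2 implies it.
Every state satisfying the precondition satisfies the weakest precondition: the implication holds.
Answer: valid


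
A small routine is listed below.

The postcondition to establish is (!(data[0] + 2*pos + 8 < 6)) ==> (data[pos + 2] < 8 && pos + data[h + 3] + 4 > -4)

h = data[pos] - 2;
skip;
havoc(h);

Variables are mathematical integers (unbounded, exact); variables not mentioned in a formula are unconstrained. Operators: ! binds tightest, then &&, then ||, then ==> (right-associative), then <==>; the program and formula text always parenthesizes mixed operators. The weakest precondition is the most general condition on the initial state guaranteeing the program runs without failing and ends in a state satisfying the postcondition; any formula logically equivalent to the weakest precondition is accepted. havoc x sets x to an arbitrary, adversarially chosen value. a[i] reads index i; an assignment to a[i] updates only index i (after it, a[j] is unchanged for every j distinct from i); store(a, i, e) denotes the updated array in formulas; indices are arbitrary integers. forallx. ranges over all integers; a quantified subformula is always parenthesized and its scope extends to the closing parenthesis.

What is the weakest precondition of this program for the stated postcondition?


Working backward. After the program, the postcondition (!(data[0] + 2*pos + 8 < 6)) ==> (data[pos + 2] < 8 && pos + data[h + 3] + 4 > -4) must hold; in canonical form it is (!(data[0] + 2*pos < -2)) ==> (data[pos + 2] < 8 && data[h + 3] + pos > -8).
Before havoc h: forall h_1. ((!(data[0] + 2*pos < -2)) ==> (data[pos + 2] < 8 && data[h_1 + 3] + pos > -8))
Before skip: forall h_1. ((!(data[0] + 2*pos < -2)) ==> (data[pos + 2] < 8 && data[h_1 + 3] + pos > -8))
Before h := data[pos] - 2: forall h_1. ((!(data[0] + 2*pos < -2)) ==> (data[pos + 2] < 8 && data[h_1 + 3] + pos > -8))
Answer: WP = forall h_1. ((!(data[0] + 2*pos < -2)) ==> (data[pos + 2] < 8 && data[h_1 + 3] + pos > -8))


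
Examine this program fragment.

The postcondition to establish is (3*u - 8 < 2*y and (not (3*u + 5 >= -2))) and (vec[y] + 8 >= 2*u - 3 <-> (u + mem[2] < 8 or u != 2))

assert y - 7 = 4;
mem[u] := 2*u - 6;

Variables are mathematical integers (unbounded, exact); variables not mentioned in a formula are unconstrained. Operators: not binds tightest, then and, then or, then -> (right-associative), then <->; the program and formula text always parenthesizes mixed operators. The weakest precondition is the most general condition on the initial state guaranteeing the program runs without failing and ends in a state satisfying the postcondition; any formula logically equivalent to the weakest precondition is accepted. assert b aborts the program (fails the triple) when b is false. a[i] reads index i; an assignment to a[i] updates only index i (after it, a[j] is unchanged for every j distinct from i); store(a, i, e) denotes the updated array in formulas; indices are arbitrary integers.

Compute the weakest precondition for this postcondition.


Working backward. After the program, the postcondition (3*u - 8 < 2*y and (not (3*u + 5 >= -2))) and (vec[y] + 8 >= 2*u - 3 <-> (u + mem[2] < 8 or u != 2)) must hold; in canonical form it is 3*u < 2*y + 8 and (not (3*u >= -7)) and (vec[y] >= 2*u - 11 <-> (mem[2] + u < 8 or u != 2)).
Before mem[u] := 2*u - 6: 3*u < 2*y + 8 and (not (3*u >= -7)) and (vec[y] >= 2*u - 11 <-> (store(mem, u, 2*u - 6)[2] + u < 8 or u != 2))
Before assert y - 7 = 4: y = 11 and 3*u < 2*y + 8 and (not (3*u >= -7)) and (vec[y] >= 2*u - 11 <-> (store(mem, u, 2*u - 6)[2] + u < 8 or u != 2))
Answer: WP = y = 11 and 3*u < 2*y + 8 and (not (3*u >= -7)) and (vec[y] >= 2*u - 11 <-> (store(mem, u, 2*u - 6)[2] + u < 8 or u != 2))


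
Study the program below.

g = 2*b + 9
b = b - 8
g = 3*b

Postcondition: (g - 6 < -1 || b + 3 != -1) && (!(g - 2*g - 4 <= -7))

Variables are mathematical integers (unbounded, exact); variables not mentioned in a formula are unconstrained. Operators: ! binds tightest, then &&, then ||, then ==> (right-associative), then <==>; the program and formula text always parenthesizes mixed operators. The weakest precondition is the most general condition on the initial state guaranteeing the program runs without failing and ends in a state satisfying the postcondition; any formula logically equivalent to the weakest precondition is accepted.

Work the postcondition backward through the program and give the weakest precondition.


Working backward. After the program, the postcondition (g - 6 < -1 || b + 3 != -1) && (!(g - 2*g - 4 <= -7)) must hold; in canonical form it is (g < 5 || b != -4) && (!(g >= 3)).
Before g := 3*b: (3*b < 5 || b != -4) && (!(3*b >= 3))
Before b := b - 8: (3*b < 29 || b != 4) && (!(3*b >= 27))
Before g := 2*b + 9: (3*b < 29 || b != 4) && (!(3*b >= 27))
Answer: WP = (3*b < 29 || b != 4) && (!(3*b >= 27))


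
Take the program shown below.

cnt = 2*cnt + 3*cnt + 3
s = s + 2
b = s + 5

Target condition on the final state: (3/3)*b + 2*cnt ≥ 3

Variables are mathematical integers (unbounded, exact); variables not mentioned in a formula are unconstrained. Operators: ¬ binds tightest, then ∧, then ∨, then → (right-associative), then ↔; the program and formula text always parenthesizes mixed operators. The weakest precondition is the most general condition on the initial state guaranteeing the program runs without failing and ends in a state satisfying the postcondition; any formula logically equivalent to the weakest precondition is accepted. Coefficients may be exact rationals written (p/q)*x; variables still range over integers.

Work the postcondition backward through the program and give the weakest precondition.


Working backward. After the program, the postcondition (3/3)*b + 2*cnt ≥ 3 must hold; in canonical form it is b + 2*cnt ≥ 3.
Before b := s + 5: 2*cnt + s ≥ -2
Before s := s + 2: 2*cnt + s ≥ -4
Before cnt := 2*cnt + 3*cnt + 3: 10*cnt + s ≥ -10
Answer: WP = 10*cnt + s ≥ -10


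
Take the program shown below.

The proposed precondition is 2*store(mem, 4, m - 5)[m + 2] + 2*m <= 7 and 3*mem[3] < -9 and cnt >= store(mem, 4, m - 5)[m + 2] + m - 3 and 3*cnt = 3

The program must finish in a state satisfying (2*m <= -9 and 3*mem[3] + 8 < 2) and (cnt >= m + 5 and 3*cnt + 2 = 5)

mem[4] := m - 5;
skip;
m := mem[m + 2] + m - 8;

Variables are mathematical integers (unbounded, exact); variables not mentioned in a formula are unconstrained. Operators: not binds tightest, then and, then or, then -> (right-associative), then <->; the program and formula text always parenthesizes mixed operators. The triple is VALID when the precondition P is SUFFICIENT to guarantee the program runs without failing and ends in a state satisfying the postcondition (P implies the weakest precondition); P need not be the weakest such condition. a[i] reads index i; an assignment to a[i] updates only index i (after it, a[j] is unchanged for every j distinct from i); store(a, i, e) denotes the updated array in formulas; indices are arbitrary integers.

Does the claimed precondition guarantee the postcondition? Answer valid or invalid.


Working backward. After the program, the postcondition (2*m <= -9 and 3*mem[3] + 8 < 2) and (cnt >= m + 5 and 3*cnt + 2 = 5) must hold; in canonical form it is 2*m <= -9 and 3*mem[3] < -6 and cnt >= m + 5 and 3*cnt = 3.
Before m := mem[m + 2] + m - 8: 2*mem[m + 2] + 2*m <= 7 and 3*mem[3] < -6 and cnt >= mem[m + 2] + m - 3 and 3*cnt = 3
Before skip: 2*mem[m + 2] + 2*m <= 7 and 3*mem[3] < -6 and cnt >= mem[m + 2] + m - 3 and 3*cnt = 3
Before mem[4] := m - 5: 2*store(mem, 4, m - 5)[m + 2] + 2*m <= 7 and 3*mem[3] < -6 and cnt >= store(mem, 4, m - 5)[m + 2] + m - 3 and 3*cnt = 3
The weakest precondition is 2*store(mem, 4, m - 5)[m + 2] + 2*m <= 7 and 3*mem[3] < -6 and cnt >= store(mem, 4, m - 5)[m + 2] + m - 3 and 3*cnt = 3.
Check whether 2*store(mem, 4, m - 5)[m + 2] + 2*m <= 7 and 3*mem[3] < -9 and cnt >= store(mem, 4, m - 5)[m + 2] + m - 3 and 3*cnt = 3 implies it.
Every state satisfying the precondition satisfies the weakest precondition: the implication holds.
Answer: valid


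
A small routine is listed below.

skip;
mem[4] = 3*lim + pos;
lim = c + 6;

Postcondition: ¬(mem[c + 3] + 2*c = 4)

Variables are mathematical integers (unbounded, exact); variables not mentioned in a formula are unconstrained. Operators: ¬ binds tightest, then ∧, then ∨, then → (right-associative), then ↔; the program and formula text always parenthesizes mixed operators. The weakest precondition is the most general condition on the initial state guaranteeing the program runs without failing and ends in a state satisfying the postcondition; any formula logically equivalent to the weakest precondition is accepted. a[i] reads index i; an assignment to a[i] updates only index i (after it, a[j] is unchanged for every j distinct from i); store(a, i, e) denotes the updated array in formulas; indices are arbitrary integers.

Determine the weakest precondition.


Working backward. After the program, ¬(mem[c + 3] + 2*c = 4) must hold.
Before lim := c + 6: ¬(mem[c + 3] + 2*c = 4)
Before mem[4] := 3*lim + pos: ¬(store(mem, 4, 3*lim + pos)[c + 3] + 2*c = 4)
Before skip: ¬(store(mem, 4, 3*lim + pos)[c + 3] + 2*c = 4)
Answer: WP = ¬(store(mem, 4, 3*lim + pos)[c + 3] + 2*c = 4)


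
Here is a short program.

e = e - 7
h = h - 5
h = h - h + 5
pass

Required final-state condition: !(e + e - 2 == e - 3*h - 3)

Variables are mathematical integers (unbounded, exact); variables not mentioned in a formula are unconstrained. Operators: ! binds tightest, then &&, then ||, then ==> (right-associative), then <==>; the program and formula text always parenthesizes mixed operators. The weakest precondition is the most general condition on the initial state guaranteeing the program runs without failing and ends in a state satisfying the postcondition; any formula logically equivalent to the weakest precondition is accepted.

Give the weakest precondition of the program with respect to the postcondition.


Working backward. After the program, the postcondition !(e + e - 2 == e - 3*h - 3) must hold; in canonical form it is !(e + 3*h == -1).
Before skip: !(e + 3*h == -1)
Before h := h - h + 5: !(e == -16)
Before h := h - 5: !(e == -16)
Before e := e - 7: !(e == -9)
Answer: WP = !(e == -9)


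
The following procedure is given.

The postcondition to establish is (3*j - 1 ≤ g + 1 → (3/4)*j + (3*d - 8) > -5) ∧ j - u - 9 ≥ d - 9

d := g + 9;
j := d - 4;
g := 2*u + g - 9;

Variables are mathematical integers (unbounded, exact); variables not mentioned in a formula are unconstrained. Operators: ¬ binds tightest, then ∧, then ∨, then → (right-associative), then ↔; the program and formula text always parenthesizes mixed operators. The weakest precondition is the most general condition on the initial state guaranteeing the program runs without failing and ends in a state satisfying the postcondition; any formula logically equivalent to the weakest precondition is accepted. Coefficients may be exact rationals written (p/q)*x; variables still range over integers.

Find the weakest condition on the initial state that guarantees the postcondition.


Working backward. After the program, the postcondition (3*j - 1 ≤ g + 1 → (3/4)*j + (3*d - 8) > -5) ∧ j - u - 9 ≥ d - 9 must hold; in canonical form it is (3*j ≤ g + 2 → 3*d + (3/4)*j > 3) ∧ j ≥ d + u.
Before g := 2*u + g - 9: (3*j ≤ g + 2*u - 7 → 3*d + (3/4)*j > 3) ∧ j ≥ d + u
Before j := d - 4: (3*d ≤ g + 2*u + 5 → (15/4)*d > 6) ∧ u ≤ -4
Before d := g + 9: (2*g ≤ 2*u - 22 → (15/4)*g > -111/4) ∧ u ≤ -4
Answer: WP = (2*g ≤ 2*u - 22 → (15/4)*g > -111/4) ∧ u ≤ -4


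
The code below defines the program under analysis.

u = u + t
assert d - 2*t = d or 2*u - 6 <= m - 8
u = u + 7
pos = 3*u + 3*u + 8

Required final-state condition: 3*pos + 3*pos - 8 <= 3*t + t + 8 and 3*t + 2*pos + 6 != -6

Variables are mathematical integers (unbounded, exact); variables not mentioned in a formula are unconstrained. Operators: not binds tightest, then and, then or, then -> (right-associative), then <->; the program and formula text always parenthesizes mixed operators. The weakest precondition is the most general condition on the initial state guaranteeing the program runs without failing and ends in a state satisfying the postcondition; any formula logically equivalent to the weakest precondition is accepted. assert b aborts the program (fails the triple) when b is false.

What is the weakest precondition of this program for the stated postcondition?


Working backward. After the program, the postcondition 3*pos + 3*pos - 8 <= 3*t + t + 8 and 3*t + 2*pos + 6 != -6 must hold; in canonical form it is 6*pos <= 4*t + 16 and 2*pos + 3*t != -12.
Before pos := 3*u + 3*u + 8: 36*u <= 4*t - 32 and 3*t + 12*u != -28
Before u := u + 7: 36*u <= 4*t - 284 and 3*t + 12*u != -112
Before assert d - 2*t = d or 2*u - 6 <= m - 8: (2*t = 0 or 2*u <= m - 2) and 36*u <= 4*t - 284 and 3*t + 12*u != -112
Before u := u + t: (2*t = 0 or 2*t + 2*u <= m - 2) and 32*t + 36*u <= -284 and 15*t + 12*u != -112
Answer: WP = (2*t = 0 or 2*t + 2*u <= m - 2) and 32*t + 36*u <= -284 and 15*t + 12*u != -112


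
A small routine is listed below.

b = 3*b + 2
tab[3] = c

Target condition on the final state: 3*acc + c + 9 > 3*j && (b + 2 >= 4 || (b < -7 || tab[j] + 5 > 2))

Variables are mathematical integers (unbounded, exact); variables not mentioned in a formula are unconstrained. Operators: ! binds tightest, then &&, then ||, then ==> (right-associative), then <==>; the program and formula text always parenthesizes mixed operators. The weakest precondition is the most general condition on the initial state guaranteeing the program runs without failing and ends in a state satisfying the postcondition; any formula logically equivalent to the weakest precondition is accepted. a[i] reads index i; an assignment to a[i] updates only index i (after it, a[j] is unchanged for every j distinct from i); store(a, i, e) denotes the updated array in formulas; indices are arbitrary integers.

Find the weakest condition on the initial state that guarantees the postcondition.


Working backward. After the program, the postcondition 3*acc + c + 9 > 3*j && (b + 2 >= 4 || (b < -7 || tab[j] + 5 > 2)) must hold; in canonical form it is 3*acc + c > 3*j - 9 && (b >= 2 || b < -7 || tab[j] > -3).
Before tab[3] := c: 3*acc + c > 3*j - 9 && (b >= 2 || b < -7 || store(tab, 3, c)[j] > -3)
Before b := 3*b + 2: 3*acc + c > 3*j - 9 && (3*b >= 0 || 3*b < -9 || store(tab, 3, c)[j] > -3)
Answer: WP = 3*acc + c > 3*j - 9 && (3*b >= 0 || 3*b < -9 || store(tab, 3, c)[j] > -3)


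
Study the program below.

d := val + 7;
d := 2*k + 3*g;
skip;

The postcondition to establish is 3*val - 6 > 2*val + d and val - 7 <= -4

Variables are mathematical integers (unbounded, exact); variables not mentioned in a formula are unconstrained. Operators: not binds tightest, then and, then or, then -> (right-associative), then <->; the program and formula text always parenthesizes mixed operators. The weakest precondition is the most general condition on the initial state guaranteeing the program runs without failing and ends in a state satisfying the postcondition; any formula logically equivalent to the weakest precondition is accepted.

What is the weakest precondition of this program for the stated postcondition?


Working backward. After the program, the postcondition 3*val - 6 > 2*val + d and val - 7 <= -4 must hold; in canonical form it is val > d + 6 and val <= 3.
Before skip: val > d + 6 and val <= 3
Before d := 2*k + 3*g: val > 3*g + 2*k + 6 and val <= 3
Before d := val + 7: val > 3*g + 2*k + 6 and val <= 3
Answer: WP = val > 3*g + 2*k + 6 and val <= 3


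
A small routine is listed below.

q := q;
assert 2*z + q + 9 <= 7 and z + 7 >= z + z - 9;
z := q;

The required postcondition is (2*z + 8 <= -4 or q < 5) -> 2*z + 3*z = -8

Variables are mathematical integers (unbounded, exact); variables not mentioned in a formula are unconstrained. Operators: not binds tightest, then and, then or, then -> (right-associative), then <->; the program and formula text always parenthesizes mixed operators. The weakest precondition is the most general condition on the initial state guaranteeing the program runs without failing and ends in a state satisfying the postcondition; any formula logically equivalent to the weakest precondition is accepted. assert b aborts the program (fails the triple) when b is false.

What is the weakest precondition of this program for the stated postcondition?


Working backward. After the program, the postcondition (2*z + 8 <= -4 or q < 5) -> 2*z + 3*z = -8 must hold; in canonical form it is (2*z <= -12 or q < 5) -> 5*z = -8.
Before z := q: (2*q <= -12 or q < 5) -> 5*q = -8
Before assert 2*z + q + 9 <= 7 and z + 7 >= z + z - 9: q + 2*z <= -2 and z <= 16 and ((2*q <= -12 or q < 5) -> 5*q = -8)
Before q := q: q + 2*z <= -2 and z <= 16 and ((2*q <= -12 or q < 5) -> 5*q = -8)
Answer: WP = q + 2*z <= -2 and z <= 16 and ((2*q <= -12 or q < 5) -> 5*q = -8)
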